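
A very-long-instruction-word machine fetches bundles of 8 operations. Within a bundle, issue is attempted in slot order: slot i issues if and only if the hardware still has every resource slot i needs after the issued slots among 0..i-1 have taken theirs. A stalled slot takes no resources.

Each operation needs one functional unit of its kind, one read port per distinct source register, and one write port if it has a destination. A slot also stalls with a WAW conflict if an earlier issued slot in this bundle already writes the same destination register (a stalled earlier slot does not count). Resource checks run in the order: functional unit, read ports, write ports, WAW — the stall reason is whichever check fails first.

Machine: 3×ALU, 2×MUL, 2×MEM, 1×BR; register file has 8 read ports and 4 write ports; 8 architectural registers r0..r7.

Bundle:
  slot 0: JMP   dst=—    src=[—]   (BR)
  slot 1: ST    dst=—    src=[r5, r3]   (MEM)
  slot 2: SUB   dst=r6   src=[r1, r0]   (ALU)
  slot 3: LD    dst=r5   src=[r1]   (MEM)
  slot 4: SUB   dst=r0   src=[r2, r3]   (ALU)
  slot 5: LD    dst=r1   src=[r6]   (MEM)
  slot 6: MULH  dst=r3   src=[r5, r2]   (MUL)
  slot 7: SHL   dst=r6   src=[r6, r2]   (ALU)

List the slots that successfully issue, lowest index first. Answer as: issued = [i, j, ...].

#0 BR src=- dispatched  <A:3 Mu:2 Ld:2 B:0 rd:8 wr:4>
#1 MEM src=r5,r3 dispatched  <A:3 Mu:2 Ld:1 B:0 rd:6 wr:4>
#2 ALU src=r1,r0 dispatched  <A:2 Mu:2 Ld:1 B:0 rd:4 wr:3>
#3 MEM src=r1 dispatched  <A:2 Mu:2 Ld:0 B:0 rd:3 wr:2>
#4 ALU src=r2,r3 dispatched  <A:1 Mu:2 Ld:0 B:0 rd:1 wr:1>
#5 MEM src=r6 held:FU  <A:1 Mu:2 Ld:0 B:0 rd:1 wr:1>
#6 MUL src=r5,r2 held:RD_PORT  <A:1 Mu:2 Ld:0 B:0 rd:1 wr:1>
#7 ALU src=r6,r2 held:RD_PORT  <A:1 Mu:2 Ld:0 B:0 rd:1 wr:1>

issued = [0, 1, 2, 3, 4]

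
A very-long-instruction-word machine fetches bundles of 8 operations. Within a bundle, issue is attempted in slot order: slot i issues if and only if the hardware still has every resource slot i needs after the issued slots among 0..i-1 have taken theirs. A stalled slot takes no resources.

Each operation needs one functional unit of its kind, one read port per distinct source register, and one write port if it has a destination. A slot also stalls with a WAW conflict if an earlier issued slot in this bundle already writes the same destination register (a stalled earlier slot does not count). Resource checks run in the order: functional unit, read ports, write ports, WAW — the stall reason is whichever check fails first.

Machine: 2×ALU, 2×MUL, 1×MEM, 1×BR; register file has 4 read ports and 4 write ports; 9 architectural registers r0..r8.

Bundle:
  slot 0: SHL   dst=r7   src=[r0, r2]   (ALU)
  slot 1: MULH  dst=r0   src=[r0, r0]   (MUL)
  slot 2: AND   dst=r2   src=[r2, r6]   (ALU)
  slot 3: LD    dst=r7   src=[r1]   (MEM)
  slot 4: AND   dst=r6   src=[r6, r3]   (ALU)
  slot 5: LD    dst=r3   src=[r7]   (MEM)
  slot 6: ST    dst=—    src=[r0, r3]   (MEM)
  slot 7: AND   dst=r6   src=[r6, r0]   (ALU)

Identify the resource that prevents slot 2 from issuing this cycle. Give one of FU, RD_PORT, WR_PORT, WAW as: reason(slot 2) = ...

[0] ALU needs rd=2 wr=1: ok; after: ALU=1 MUL=2 MEM=1 BR=1, R=2, W=3
[1] MUL needs rd=1 wr=1: ok; after: ALU=1 MUL=1 MEM=1 BR=1, R=1, W=2
[2] ALU needs rd=2 wr=1: RD_PORT; after: ALU=1 MUL=1 MEM=1 BR=1, R=1, W=2
[3] MEM needs rd=1 wr=1: WAW; after: ALU=1 MUL=1 MEM=1 BR=1, R=1, W=2
[4] ALU needs rd=2 wr=1: RD_PORT; after: ALU=1 MUL=1 MEM=1 BR=1, R=1, W=2
[5] MEM needs rd=1 wr=1: ok; after: ALU=1 MUL=1 MEM=0 BR=1, R=0, W=1
[6] MEM needs rd=2 wr=0: FU; after: ALU=1 MUL=1 MEM=0 BR=1, R=0, W=1
[7] ALU needs rd=2 wr=1: RD_PORT; after: ALU=1 MUL=1 MEM=0 BR=1, R=0, W=1

reason(slot 2) = RD_PORT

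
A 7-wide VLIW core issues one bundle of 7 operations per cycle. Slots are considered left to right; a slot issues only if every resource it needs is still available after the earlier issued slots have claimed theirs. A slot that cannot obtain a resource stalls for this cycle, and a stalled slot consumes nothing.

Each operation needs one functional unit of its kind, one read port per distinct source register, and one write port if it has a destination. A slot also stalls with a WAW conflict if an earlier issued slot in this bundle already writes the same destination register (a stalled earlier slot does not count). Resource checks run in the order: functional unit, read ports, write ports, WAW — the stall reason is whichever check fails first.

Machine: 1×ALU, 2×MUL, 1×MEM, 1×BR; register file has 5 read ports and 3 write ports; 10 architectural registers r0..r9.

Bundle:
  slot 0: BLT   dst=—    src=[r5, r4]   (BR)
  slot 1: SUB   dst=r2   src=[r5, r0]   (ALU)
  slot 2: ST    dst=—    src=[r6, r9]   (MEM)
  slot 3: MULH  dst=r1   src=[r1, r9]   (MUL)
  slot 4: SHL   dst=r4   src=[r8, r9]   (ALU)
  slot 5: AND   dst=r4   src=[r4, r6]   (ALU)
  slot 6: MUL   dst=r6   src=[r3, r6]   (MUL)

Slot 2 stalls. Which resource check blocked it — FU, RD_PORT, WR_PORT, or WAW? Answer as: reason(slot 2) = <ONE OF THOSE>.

reason(slot 2) = RD_PORT

[0] BR needs rd=2 wr=0: ok; after: ALU=1 MUL=2 MEM=1 BR=0, R=3, W=3
[1] ALU needs rd=2 wr=1: ok; after: ALU=0 MUL=2 MEM=1 BR=0, R=1, W=2
[2] MEM needs rd=2 wr=0: RD_PORT; after: ALU=0 MUL=2 MEM=1 BR=0, R=1, W=2
[3] MUL needs rd=2 wr=1: RD_PORT; after: ALU=0 MUL=2 MEM=1 BR=0, R=1, W=2
[4] ALU needs rd=2 wr=1: FU; after: ALU=0 MUL=2 MEM=1 BR=0, R=1, W=2
[5] ALU needs rd=2 wr=1: FU; after: ALU=0 MUL=2 MEM=1 BR=0, R=1, W=2
[6] MUL needs rd=2 wr=1: RD_PORT; after: ALU=0 MUL=2 MEM=1 BR=0, R=1, W=2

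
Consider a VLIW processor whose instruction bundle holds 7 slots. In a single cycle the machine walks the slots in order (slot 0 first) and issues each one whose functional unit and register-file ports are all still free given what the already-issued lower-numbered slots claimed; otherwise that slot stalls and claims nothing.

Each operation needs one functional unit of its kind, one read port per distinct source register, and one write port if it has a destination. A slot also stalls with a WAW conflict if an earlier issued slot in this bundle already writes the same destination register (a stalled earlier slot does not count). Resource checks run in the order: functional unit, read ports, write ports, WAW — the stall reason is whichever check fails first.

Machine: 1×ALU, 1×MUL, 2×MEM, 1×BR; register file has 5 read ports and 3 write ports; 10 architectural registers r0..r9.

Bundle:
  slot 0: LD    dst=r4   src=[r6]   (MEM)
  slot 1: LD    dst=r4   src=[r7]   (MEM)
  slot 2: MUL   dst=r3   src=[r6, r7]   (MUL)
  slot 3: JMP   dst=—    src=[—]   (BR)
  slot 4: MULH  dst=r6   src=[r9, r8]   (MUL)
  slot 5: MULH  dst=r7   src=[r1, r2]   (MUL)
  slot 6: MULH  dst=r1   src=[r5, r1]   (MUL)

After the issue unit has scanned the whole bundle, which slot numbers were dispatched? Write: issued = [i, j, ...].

issued = [0, 2, 3]

#0 MEM src=r6 dispatched  <A:1 Mu:1 Ld:1 B:1 rd:4 wr:2>
#1 MEM src=r7 held:WAW  <A:1 Mu:1 Ld:1 B:1 rd:4 wr:2>
#2 MUL src=r6,r7 dispatched  <A:1 Mu:0 Ld:1 B:1 rd:2 wr:1>
#3 BR src=- dispatched  <A:1 Mu:0 Ld:1 B:0 rd:2 wr:1>
#4 MUL src=r9,r8 held:FU  <A:1 Mu:0 Ld:1 B:0 rd:2 wr:1>
#5 MUL src=r1,r2 held:FU  <A:1 Mu:0 Ld:1 B:0 rd:2 wr:1>
#6 MUL src=r5,r1 held:FU  <A:1 Mu:0 Ld:1 B:0 rd:2 wr:1>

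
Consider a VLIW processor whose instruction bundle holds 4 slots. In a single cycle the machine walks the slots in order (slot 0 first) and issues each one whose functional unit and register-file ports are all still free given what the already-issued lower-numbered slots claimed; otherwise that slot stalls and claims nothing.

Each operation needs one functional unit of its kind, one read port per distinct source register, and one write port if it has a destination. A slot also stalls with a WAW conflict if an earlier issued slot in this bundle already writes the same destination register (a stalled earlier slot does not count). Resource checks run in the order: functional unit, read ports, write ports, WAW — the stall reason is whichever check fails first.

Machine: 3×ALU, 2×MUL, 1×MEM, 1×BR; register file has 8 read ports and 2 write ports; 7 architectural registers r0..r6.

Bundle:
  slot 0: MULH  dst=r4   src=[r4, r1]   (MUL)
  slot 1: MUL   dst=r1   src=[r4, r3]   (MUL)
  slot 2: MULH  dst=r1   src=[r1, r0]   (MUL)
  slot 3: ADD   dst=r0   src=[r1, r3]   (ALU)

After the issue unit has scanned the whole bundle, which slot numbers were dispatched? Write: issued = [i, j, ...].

(0) want 1×MUL +2rd +1wr — yes → AL3|MU1|ME1|BR1|rd6|wr1
(1) want 1×MUL +2rd +1wr — yes → AL3|MU0|ME1|BR1|rd4|wr0
(2) want 1×MUL +2rd +1wr — FU → AL3|MU0|ME1|BR1|rd4|wr0
(3) want 1×ALU +2rd +1wr — WR_PORT → AL3|MU0|ME1|BR1|rd4|wr0

issued = [0, 1]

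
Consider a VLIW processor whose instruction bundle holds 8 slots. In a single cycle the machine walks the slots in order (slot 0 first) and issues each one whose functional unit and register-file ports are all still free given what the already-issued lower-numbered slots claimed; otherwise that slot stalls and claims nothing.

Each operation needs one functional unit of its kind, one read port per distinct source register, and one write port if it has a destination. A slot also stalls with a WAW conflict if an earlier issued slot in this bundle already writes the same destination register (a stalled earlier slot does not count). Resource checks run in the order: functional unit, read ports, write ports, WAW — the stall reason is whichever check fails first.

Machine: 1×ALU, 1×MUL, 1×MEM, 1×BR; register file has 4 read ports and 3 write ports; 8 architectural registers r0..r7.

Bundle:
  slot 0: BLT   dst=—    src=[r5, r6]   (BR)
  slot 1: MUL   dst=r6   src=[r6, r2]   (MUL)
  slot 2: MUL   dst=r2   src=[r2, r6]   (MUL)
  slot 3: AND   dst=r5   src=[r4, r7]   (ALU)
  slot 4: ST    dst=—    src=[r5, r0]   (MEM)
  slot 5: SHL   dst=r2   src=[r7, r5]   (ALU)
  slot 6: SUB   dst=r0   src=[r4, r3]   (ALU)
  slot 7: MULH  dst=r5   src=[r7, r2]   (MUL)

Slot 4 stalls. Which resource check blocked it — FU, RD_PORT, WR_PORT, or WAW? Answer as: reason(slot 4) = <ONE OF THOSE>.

[0] BR needs rd=2 wr=0: ok; after: ALU=1 MUL=1 MEM=1 BR=0, R=2, W=3
[1] MUL needs rd=2 wr=1: ok; after: ALU=1 MUL=0 MEM=1 BR=0, R=0, W=2
[2] MUL needs rd=2 wr=1: FU; after: ALU=1 MUL=0 MEM=1 BR=0, R=0, W=2
[3] ALU needs rd=2 wr=1: RD_PORT; after: ALU=1 MUL=0 MEM=1 BR=0, R=0, W=2
[4] MEM needs rd=2 wr=0: RD_PORT; after: ALU=1 MUL=0 MEM=1 BR=0, R=0, W=2
[5] ALU needs rd=2 wr=1: RD_PORT; after: ALU=1 MUL=0 MEM=1 BR=0, R=0, W=2
[6] ALU needs rd=2 wr=1: RD_PORT; after: ALU=1 MUL=0 MEM=1 BR=0, R=0, W=2
[7] MUL needs rd=2 wr=1: FU; after: ALU=1 MUL=0 MEM=1 BR=0, R=0, W=2

reason(slot 4) = RD_PORT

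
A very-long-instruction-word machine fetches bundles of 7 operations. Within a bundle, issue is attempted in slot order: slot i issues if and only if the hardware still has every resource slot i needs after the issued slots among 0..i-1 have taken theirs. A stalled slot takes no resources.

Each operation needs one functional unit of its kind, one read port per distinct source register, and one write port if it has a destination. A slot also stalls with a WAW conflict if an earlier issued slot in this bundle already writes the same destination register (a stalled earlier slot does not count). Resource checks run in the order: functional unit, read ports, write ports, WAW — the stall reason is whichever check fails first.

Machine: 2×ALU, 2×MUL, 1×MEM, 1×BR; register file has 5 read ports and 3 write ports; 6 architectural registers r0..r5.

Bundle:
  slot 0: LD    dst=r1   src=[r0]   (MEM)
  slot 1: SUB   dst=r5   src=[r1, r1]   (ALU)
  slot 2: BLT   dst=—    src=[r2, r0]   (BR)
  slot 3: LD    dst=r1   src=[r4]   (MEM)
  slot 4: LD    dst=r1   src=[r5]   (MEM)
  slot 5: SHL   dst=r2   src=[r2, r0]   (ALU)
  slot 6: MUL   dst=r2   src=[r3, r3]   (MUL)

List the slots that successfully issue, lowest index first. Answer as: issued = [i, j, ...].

#0 MEM src=r0 dispatched  <A:2 Mu:2 Ld:0 B:1 rd:4 wr:2>
#1 ALU src=r1,r1 dispatched  <A:1 Mu:2 Ld:0 B:1 rd:3 wr:1>
#2 BR src=r2,r0 dispatched  <A:1 Mu:2 Ld:0 B:0 rd:1 wr:1>
#3 MEM src=r4 held:FU  <A:1 Mu:2 Ld:0 B:0 rd:1 wr:1>
#4 MEM src=r5 held:FU  <A:1 Mu:2 Ld:0 B:0 rd:1 wr:1>
#5 ALU src=r2,r0 held:RD_PORT  <A:1 Mu:2 Ld:0 B:0 rd:1 wr:1>
#6 MUL src=r3,r3 dispatched  <A:1 Mu:1 Ld:0 B:0 rd:0 wr:0>

issued = [0, 1, 2, 6]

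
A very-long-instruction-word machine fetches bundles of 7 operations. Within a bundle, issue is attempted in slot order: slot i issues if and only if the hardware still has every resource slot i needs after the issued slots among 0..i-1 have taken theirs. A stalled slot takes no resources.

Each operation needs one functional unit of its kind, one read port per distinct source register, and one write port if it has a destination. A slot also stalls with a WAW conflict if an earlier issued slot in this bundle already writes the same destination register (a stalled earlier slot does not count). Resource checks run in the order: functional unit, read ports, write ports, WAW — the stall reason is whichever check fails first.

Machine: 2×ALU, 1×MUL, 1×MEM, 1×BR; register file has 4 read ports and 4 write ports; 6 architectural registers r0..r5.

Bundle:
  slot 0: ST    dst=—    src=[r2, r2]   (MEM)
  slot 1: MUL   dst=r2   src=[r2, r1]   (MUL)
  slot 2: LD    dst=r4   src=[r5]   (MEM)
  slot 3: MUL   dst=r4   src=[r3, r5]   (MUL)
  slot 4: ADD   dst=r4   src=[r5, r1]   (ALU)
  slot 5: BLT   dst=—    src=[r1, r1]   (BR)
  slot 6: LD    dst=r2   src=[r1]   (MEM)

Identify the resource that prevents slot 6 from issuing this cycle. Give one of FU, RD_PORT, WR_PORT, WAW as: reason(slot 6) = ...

  0. MEM ⇒ go  {2A/1Mu/0Ld/1B | 3r 4w}
  1. MUL→r2 ⇒ go  {2A/0Mu/0Ld/1B | 1r 3w}
  2. MEM→r4 ⇒ no(FU)  {2A/0Mu/0Ld/1B | 1r 3w}
  3. MUL→r4 ⇒ no(FU)  {2A/0Mu/0Ld/1B | 1r 3w}
  4. ALU→r4 ⇒ no(RD_PORT)  {2A/0Mu/0Ld/1B | 1r 3w}
  5. BR ⇒ go  {2A/0Mu/0Ld/0B | 0r 3w}
  6. MEM→r2 ⇒ no(FU)  {2A/0Mu/0Ld/0B | 0r 3w}

reason(slot 6) = FU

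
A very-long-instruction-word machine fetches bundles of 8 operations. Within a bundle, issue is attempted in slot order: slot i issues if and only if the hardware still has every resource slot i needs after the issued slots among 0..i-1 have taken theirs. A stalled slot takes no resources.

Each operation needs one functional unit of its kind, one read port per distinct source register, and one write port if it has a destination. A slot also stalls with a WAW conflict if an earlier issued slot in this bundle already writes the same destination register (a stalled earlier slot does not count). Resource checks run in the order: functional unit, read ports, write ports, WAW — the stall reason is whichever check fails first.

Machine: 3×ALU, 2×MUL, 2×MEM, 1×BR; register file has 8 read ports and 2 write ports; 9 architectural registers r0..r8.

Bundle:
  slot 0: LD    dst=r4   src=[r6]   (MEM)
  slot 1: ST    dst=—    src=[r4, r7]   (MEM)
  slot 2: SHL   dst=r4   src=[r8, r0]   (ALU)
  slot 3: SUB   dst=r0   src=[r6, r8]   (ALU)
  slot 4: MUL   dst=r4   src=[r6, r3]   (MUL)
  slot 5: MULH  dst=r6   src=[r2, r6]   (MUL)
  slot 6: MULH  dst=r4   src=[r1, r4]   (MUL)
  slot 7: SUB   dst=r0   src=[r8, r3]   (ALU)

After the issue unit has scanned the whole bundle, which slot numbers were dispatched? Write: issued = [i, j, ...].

issued = [0, 1, 3]

#0 MEM src=r6 dispatched  <A:3 Mu:2 Ld:1 B:1 rd:7 wr:1>
#1 MEM src=r4,r7 dispatched  <A:3 Mu:2 Ld:0 B:1 rd:5 wr:1>
#2 ALU src=r8,r0 held:WAW  <A:3 Mu:2 Ld:0 B:1 rd:5 wr:1>
#3 ALU src=r6,r8 dispatched  <A:2 Mu:2 Ld:0 B:1 rd:3 wr:0>
#4 MUL src=r6,r3 held:WR_PORT  <A:2 Mu:2 Ld:0 B:1 rd:3 wr:0>
#5 MUL src=r2,r6 held:WR_PORT  <A:2 Mu:2 Ld:0 B:1 rd:3 wr:0>
#6 MUL src=r1,r4 held:WR_PORT  <A:2 Mu:2 Ld:0 B:1 rd:3 wr:0>
#7 ALU src=r8,r3 held:WR_PORT  <A:2 Mu:2 Ld:0 B:1 rd:3 wr:0>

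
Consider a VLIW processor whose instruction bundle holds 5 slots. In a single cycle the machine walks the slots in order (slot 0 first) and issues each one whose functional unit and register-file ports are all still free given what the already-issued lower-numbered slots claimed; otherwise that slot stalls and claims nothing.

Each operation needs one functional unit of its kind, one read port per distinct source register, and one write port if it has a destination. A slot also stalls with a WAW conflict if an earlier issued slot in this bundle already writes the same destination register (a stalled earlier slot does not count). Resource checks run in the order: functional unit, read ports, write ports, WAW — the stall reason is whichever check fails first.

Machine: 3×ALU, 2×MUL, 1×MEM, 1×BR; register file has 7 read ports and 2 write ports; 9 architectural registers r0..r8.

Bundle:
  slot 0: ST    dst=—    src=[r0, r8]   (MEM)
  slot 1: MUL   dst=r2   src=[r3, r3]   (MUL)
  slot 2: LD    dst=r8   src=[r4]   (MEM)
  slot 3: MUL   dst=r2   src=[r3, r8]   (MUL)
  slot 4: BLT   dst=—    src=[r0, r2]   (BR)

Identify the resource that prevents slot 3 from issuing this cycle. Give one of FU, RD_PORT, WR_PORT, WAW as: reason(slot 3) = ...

reason(slot 3) = WAW

  0. MEM ⇒ go  {3A/2Mu/0Ld/1B | 5r 2w}
  1. MUL→r2 ⇒ go  {3A/1Mu/0Ld/1B | 4r 1w}
  2. MEM→r8 ⇒ no(FU)  {3A/1Mu/0Ld/1B | 4r 1w}
  3. MUL→r2 ⇒ no(WAW)  {3A/1Mu/0Ld/1B | 4r 1w}
  4. BR ⇒ go  {3A/1Mu/0Ld/0B | 2r 1w}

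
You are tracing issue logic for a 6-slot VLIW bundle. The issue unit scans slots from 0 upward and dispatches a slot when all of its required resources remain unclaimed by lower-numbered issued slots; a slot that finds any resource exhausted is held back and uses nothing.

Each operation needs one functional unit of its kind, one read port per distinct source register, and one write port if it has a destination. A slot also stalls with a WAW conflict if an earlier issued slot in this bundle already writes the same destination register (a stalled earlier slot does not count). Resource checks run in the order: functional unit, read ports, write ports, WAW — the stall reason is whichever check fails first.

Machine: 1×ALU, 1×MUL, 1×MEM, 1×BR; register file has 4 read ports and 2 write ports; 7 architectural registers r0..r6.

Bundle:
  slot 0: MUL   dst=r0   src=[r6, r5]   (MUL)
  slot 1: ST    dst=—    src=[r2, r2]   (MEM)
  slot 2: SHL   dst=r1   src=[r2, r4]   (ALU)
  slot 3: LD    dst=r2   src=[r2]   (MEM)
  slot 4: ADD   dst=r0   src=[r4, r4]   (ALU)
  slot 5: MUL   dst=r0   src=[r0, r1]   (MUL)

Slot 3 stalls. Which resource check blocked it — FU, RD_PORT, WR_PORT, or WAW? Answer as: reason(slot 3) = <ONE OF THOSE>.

reason(slot 3) = FU

[0] MUL needs rd=2 wr=1: ok; after: ALU=1 MUL=0 MEM=1 BR=1, R=2, W=1
[1] MEM needs rd=1 wr=0: ok; after: ALU=1 MUL=0 MEM=0 BR=1, R=1, W=1
[2] ALU needs rd=2 wr=1: RD_PORT; after: ALU=1 MUL=0 MEM=0 BR=1, R=1, W=1
[3] MEM needs rd=1 wr=1: FU; after: ALU=1 MUL=0 MEM=0 BR=1, R=1, W=1
[4] ALU needs rd=1 wr=1: WAW; after: ALU=1 MUL=0 MEM=0 BR=1, R=1, W=1
[5] MUL needs rd=2 wr=1: FU; after: ALU=1 MUL=0 MEM=0 BR=1, R=1, W=1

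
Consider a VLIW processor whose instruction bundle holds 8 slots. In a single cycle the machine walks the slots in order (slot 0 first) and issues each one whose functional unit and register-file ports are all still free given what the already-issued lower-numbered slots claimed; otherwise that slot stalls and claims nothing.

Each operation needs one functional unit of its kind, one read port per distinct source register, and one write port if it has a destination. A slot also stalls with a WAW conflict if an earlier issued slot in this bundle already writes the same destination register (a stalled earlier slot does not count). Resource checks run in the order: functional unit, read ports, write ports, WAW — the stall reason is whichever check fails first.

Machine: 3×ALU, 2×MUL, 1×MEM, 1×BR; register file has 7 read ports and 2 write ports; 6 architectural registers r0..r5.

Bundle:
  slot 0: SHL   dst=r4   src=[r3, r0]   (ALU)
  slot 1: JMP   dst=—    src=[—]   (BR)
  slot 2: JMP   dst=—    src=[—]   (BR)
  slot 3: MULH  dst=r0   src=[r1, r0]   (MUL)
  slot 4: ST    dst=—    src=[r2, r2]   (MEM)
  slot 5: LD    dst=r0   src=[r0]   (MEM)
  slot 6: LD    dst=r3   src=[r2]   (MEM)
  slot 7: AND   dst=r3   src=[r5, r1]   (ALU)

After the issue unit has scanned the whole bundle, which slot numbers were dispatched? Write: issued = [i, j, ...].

issued = [0, 1, 3, 4]

slot 0 (ALU): ISSUE — free A2,Mu2,Ld1,B1 rp5 wp1
slot 1 (BR): ISSUE — free A2,Mu2,Ld1,B0 rp5 wp1
slot 2 (BR): stall FU — free A2,Mu2,Ld1,B0 rp5 wp1
slot 3 (MUL): ISSUE — free A2,Mu1,Ld1,B0 rp3 wp0
slot 4 (MEM): ISSUE — free A2,Mu1,Ld0,B0 rp2 wp0
slot 5 (MEM): stall FU — free A2,Mu1,Ld0,B0 rp2 wp0
slot 6 (MEM): stall FU — free A2,Mu1,Ld0,B0 rp2 wp0
slot 7 (ALU): stall WR_PORT — free A2,Mu1,Ld0,B0 rp2 wp0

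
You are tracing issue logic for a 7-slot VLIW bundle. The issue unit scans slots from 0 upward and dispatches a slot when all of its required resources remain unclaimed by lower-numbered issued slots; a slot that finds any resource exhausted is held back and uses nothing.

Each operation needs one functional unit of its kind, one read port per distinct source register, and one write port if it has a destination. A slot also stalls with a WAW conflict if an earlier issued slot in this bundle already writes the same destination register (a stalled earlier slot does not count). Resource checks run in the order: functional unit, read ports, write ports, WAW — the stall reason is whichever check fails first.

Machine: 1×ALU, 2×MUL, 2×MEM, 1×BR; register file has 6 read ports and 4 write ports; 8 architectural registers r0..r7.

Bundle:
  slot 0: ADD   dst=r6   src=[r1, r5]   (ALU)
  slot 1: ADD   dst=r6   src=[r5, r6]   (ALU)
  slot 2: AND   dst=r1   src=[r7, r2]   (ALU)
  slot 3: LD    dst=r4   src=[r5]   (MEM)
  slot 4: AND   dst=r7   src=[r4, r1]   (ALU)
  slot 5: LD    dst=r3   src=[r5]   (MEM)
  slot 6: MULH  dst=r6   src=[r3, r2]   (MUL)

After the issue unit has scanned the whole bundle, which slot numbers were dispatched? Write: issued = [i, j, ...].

issued = [0, 3, 5]

  0. ALU→r6 ⇒ go  {0A/2Mu/2Ld/1B | 4r 3w}
  1. ALU→r6 ⇒ no(FU)  {0A/2Mu/2Ld/1B | 4r 3w}
  2. ALU→r1 ⇒ no(FU)  {0A/2Mu/2Ld/1B | 4r 3w}
  3. MEM→r4 ⇒ go  {0A/2Mu/1Ld/1B | 3r 2w}
  4. ALU→r7 ⇒ no(FU)  {0A/2Mu/1Ld/1B | 3r 2w}
  5. MEM→r3 ⇒ go  {0A/2Mu/0Ld/1B | 2r 1w}
  6. MUL→r6 ⇒ no(WAW)  {0A/2Mu/0Ld/1B | 2r 1w}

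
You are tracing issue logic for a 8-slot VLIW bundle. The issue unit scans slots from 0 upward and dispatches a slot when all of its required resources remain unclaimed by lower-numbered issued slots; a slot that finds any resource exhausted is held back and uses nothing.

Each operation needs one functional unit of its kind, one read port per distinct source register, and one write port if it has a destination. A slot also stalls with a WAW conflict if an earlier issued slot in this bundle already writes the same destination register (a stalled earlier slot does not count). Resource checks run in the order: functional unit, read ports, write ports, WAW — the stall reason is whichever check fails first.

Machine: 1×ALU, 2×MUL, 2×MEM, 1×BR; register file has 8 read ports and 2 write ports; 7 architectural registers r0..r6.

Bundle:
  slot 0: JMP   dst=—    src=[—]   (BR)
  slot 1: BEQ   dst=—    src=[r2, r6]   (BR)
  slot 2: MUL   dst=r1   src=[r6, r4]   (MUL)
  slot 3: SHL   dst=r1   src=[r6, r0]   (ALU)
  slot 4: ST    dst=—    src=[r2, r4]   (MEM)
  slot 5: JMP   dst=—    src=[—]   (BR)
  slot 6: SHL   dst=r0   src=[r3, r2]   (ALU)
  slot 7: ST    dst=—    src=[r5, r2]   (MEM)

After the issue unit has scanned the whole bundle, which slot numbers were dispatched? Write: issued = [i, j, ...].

issued = [0, 2, 4, 6, 7]

#0 BR src=- dispatched  <A:1 Mu:2 Ld:2 B:0 rd:8 wr:2>
#1 BR src=r2,r6 held:FU  <A:1 Mu:2 Ld:2 B:0 rd:8 wr:2>
#2 MUL src=r6,r4 dispatched  <A:1 Mu:1 Ld:2 B:0 rd:6 wr:1>
#3 ALU src=r6,r0 held:WAW  <A:1 Mu:1 Ld:2 B:0 rd:6 wr:1>
#4 MEM src=r2,r4 dispatched  <A:1 Mu:1 Ld:1 B:0 rd:4 wr:1>
#5 BR src=- held:FU  <A:1 Mu:1 Ld:1 B:0 rd:4 wr:1>
#6 ALU src=r3,r2 dispatched  <A:0 Mu:1 Ld:1 B:0 rd:2 wr:0>
#7 MEM src=r5,r2 dispatched  <A:0 Mu:1 Ld:0 B:0 rd:0 wr:0>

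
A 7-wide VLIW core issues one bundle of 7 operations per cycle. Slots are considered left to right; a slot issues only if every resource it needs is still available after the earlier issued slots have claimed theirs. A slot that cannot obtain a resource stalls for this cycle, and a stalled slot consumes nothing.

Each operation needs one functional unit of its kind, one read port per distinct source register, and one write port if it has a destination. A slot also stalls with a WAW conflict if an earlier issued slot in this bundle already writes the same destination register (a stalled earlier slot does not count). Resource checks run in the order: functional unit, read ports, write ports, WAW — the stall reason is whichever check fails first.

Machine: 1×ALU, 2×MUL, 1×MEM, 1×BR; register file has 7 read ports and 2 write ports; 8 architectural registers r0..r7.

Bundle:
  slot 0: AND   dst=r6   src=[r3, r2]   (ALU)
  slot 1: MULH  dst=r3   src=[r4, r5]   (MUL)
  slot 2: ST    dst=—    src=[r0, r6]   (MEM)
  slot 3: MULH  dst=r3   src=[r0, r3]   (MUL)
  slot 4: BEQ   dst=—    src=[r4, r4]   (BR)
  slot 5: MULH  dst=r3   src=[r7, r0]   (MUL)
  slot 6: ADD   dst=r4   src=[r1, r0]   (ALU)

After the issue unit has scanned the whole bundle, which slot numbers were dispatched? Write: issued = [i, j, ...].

#0 ALU src=r3,r2 dispatched  <A:0 Mu:2 Ld:1 B:1 rd:5 wr:1>
#1 MUL src=r4,r5 dispatched  <A:0 Mu:1 Ld:1 B:1 rd:3 wr:0>
#2 MEM src=r0,r6 dispatched  <A:0 Mu:1 Ld:0 B:1 rd:1 wr:0>
#3 MUL src=r0,r3 held:RD_PORT  <A:0 Mu:1 Ld:0 B:1 rd:1 wr:0>
#4 BR src=r4,r4 dispatched  <A:0 Mu:1 Ld:0 B:0 rd:0 wr:0>
#5 MUL src=r7,r0 held:RD_PORT  <A:0 Mu:1 Ld:0 B:0 rd:0 wr:0>
#6 ALU src=r1,r0 held:FU  <A:0 Mu:1 Ld:0 B:0 rd:0 wr:0>

issued = [0, 1, 2, 4]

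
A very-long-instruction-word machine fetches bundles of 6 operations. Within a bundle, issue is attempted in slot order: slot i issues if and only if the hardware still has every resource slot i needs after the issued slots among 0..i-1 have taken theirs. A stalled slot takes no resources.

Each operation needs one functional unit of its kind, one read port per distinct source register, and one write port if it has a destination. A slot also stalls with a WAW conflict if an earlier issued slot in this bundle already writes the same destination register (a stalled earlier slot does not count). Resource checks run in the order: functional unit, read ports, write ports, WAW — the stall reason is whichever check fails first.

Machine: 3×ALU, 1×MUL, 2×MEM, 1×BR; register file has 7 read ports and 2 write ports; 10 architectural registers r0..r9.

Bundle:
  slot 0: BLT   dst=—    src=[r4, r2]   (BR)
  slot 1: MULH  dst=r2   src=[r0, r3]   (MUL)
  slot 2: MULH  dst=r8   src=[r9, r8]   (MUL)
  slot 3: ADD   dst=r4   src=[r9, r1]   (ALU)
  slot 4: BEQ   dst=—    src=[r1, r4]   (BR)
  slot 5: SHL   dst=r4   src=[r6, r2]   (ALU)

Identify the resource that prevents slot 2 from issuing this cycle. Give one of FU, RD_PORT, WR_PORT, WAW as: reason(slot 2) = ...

slot 0 (BR): ISSUE — free A3,Mu1,Ld2,B0 rp5 wp2
slot 1 (MUL): ISSUE — free A3,Mu0,Ld2,B0 rp3 wp1
slot 2 (MUL): stall FU — free A3,Mu0,Ld2,B0 rp3 wp1
slot 3 (ALU): ISSUE — free A2,Mu0,Ld2,B0 rp1 wp0
slot 4 (BR): stall FU — free A2,Mu0,Ld2,B0 rp1 wp0
slot 5 (ALU): stall RD_PORT — free A2,Mu0,Ld2,B0 rp1 wp0

reason(slot 2) = FU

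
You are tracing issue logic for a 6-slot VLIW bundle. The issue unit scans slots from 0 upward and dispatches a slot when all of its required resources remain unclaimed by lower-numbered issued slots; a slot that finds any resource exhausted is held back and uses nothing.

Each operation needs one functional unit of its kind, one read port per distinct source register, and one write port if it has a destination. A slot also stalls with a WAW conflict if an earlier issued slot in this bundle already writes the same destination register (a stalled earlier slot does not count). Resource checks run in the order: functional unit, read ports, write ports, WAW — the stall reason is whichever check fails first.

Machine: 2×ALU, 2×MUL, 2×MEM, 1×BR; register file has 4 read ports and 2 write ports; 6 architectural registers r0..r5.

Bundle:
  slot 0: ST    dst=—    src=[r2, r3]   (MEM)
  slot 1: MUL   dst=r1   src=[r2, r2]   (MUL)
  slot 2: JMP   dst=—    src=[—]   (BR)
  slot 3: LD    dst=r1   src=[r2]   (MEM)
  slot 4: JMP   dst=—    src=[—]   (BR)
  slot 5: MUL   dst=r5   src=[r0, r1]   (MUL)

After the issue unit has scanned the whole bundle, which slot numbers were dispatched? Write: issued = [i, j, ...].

issued = [0, 1, 2]

(0) want 1×MEM +2rd +0wr — yes → AL2|MU2|ME1|BR1|rd2|wr2
(1) want 1×MUL +1rd +1wr — yes → AL2|MU1|ME1|BR1|rd1|wr1
(2) want 1×BR +0rd +0wr — yes → AL2|MU1|ME1|BR0|rd1|wr1
(3) want 1×MEM +1rd +1wr — WAW → AL2|MU1|ME1|BR0|rd1|wr1
(4) want 1×BR +0rd +0wr — FU → AL2|MU1|ME1|BR0|rd1|wr1
(5) want 1×MUL +2rd +1wr — RD_PORT → AL2|MU1|ME1|BR0|rd1|wr1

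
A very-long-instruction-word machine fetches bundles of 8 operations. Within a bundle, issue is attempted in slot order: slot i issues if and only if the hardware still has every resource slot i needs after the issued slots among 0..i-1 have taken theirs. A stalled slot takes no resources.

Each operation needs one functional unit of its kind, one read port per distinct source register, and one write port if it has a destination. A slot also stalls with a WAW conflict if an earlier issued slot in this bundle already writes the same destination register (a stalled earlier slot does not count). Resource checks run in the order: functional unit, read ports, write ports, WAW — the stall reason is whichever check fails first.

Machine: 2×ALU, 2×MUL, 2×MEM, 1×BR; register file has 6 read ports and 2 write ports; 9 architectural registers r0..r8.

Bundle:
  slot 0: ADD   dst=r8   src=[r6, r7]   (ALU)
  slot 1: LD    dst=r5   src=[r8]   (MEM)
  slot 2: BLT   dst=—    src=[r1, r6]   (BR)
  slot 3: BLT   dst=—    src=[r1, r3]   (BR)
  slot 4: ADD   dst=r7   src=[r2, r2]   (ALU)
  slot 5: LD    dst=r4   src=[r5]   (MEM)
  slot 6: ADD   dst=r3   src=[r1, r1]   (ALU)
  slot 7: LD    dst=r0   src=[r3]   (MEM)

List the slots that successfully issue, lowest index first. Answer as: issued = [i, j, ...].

[0] ALU needs rd=2 wr=1: ok; after: ALU=1 MUL=2 MEM=2 BR=1, R=4, W=1
[1] MEM needs rd=1 wr=1: ok; after: ALU=1 MUL=2 MEM=1 BR=1, R=3, W=0
[2] BR needs rd=2 wr=0: ok; after: ALU=1 MUL=2 MEM=1 BR=0, R=1, W=0
[3] BR needs rd=2 wr=0: FU; after: ALU=1 MUL=2 MEM=1 BR=0, R=1, W=0
[4] ALU needs rd=1 wr=1: WR_PORT; after: ALU=1 MUL=2 MEM=1 BR=0, R=1, W=0
[5] MEM needs rd=1 wr=1: WR_PORT; after: ALU=1 MUL=2 MEM=1 BR=0, R=1, W=0
[6] ALU needs rd=1 wr=1: WR_PORT; after: ALU=1 MUL=2 MEM=1 BR=0, R=1, W=0
[7] MEM needs rd=1 wr=1: WR_PORT; after: ALU=1 MUL=2 MEM=1 BR=0, R=1, W=0

issued = [0, 1, 2]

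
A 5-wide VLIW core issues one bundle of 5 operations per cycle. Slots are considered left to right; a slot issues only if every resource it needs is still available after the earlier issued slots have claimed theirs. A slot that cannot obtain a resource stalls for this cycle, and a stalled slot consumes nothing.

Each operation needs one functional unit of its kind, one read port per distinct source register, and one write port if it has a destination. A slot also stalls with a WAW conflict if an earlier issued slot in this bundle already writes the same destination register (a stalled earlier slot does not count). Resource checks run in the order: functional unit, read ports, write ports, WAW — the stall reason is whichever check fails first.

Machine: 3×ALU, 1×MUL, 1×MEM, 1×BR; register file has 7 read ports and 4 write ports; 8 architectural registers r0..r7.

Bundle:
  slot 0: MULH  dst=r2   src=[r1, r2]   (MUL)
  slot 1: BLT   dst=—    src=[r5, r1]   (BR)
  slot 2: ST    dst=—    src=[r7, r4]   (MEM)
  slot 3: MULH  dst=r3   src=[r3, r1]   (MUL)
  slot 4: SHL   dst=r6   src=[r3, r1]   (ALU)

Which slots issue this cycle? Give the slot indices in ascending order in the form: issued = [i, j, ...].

(0) want 1×MUL +2rd +1wr — yes → AL3|MU0|ME1|BR1|rd5|wr3
(1) want 1×BR +2rd +0wr — yes → AL3|MU0|ME1|BR0|rd3|wr3
(2) want 1×MEM +2rd +0wr — yes → AL3|MU0|ME0|BR0|rd1|wr3
(3) want 1×MUL +2rd +1wr — FU → AL3|MU0|ME0|BR0|rd1|wr3
(4) want 1×ALU +2rd +1wr — RD_PORT → AL3|MU0|ME0|BR0|rd1|wr3

issued = [0, 1, 2]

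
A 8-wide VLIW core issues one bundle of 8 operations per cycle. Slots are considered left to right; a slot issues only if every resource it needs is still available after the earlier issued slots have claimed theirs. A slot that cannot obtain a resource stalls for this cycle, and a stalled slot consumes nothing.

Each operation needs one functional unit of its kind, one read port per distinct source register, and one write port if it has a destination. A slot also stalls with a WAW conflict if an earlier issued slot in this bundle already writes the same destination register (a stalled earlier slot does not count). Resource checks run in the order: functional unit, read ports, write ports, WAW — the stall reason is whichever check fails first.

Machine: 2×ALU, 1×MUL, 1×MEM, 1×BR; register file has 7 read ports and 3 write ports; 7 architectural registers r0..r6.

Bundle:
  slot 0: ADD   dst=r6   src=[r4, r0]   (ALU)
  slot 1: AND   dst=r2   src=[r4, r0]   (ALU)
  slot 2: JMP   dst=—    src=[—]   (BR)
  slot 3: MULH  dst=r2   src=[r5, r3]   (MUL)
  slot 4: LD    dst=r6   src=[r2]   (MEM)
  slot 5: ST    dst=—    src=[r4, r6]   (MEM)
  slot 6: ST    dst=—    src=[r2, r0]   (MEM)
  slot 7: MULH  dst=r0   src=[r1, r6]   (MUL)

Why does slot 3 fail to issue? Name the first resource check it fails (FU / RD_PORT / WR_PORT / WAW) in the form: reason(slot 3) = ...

(0) want 1×ALU +2rd +1wr — yes → AL1|MU1|ME1|BR1|rd5|wr2
(1) want 1×ALU +2rd +1wr — yes → AL0|MU1|ME1|BR1|rd3|wr1
(2) want 1×BR +0rd +0wr — yes → AL0|MU1|ME1|BR0|rd3|wr1
(3) want 1×MUL +2rd +1wr — WAW → AL0|MU1|ME1|BR0|rd3|wr1
(4) want 1×MEM +1rd +1wr — WAW → AL0|MU1|ME1|BR0|rd3|wr1
(5) want 1×MEM +2rd +0wr — yes → AL0|MU1|ME0|BR0|rd1|wr1
(6) want 1×MEM +2rd +0wr — FU → AL0|MU1|ME0|BR0|rd1|wr1
(7) want 1×MUL +2rd +1wr — RD_PORT → AL0|MU1|ME0|BR0|rd1|wr1

reason(slot 3) = WAW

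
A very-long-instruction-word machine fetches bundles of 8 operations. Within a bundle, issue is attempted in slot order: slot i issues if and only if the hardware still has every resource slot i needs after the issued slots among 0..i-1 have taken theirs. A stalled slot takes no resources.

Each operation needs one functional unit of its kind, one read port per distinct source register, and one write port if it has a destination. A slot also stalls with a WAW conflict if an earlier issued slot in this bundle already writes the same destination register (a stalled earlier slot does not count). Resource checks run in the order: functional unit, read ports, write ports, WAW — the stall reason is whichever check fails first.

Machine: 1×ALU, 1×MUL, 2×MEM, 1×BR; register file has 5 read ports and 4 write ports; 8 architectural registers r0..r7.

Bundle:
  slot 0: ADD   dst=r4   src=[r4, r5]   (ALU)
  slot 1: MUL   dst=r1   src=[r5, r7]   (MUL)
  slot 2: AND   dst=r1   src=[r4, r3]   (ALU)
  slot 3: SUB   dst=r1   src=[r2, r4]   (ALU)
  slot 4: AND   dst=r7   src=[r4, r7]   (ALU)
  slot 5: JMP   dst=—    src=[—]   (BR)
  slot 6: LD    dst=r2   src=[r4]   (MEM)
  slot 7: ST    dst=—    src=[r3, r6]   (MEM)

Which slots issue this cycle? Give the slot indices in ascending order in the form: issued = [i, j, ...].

[0] ALU needs rd=2 wr=1: ok; after: ALU=0 MUL=1 MEM=2 BR=1, R=3, W=3
[1] MUL needs rd=2 wr=1: ok; after: ALU=0 MUL=0 MEM=2 BR=1, R=1, W=2
[2] ALU needs rd=2 wr=1: FU; after: ALU=0 MUL=0 MEM=2 BR=1, R=1, W=2
[3] ALU needs rd=2 wr=1: FU; after: ALU=0 MUL=0 MEM=2 BR=1, R=1, W=2
[4] ALU needs rd=2 wr=1: FU; after: ALU=0 MUL=0 MEM=2 BR=1, R=1, W=2
[5] BR needs rd=0 wr=0: ok; after: ALU=0 MUL=0 MEM=2 BR=0, R=1, W=2
[6] MEM needs rd=1 wr=1: ok; after: ALU=0 MUL=0 MEM=1 BR=0, R=0, W=1
[7] MEM needs rd=2 wr=0: RD_PORT; after: ALU=0 MUL=0 MEM=1 BR=0, R=0, W=1

issued = [0, 1, 5, 6]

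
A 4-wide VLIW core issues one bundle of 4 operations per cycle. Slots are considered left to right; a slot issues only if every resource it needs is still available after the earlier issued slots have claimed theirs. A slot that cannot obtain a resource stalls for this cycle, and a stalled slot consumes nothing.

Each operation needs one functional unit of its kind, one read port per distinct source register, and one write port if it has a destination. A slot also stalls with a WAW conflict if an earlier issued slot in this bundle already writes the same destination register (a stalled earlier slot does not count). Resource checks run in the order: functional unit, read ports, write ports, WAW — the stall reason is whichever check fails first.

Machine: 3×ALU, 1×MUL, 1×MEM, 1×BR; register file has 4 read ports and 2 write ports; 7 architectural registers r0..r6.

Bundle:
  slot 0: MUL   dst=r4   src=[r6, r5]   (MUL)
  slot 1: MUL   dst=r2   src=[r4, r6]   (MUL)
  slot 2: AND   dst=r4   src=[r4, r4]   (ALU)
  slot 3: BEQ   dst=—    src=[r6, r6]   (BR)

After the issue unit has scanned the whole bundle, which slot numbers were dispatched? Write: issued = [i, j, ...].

[0] MUL needs rd=2 wr=1: ok; after: ALU=3 MUL=0 MEM=1 BR=1, R=2, W=1
[1] MUL needs rd=2 wr=1: FU; after: ALU=3 MUL=0 MEM=1 BR=1, R=2, W=1
[2] ALU needs rd=1 wr=1: WAW; after: ALU=3 MUL=0 MEM=1 BR=1, R=2, W=1
[3] BR needs rd=1 wr=0: ok; after: ALU=3 MUL=0 MEM=1 BR=0, R=1, W=1

issued = [0, 3]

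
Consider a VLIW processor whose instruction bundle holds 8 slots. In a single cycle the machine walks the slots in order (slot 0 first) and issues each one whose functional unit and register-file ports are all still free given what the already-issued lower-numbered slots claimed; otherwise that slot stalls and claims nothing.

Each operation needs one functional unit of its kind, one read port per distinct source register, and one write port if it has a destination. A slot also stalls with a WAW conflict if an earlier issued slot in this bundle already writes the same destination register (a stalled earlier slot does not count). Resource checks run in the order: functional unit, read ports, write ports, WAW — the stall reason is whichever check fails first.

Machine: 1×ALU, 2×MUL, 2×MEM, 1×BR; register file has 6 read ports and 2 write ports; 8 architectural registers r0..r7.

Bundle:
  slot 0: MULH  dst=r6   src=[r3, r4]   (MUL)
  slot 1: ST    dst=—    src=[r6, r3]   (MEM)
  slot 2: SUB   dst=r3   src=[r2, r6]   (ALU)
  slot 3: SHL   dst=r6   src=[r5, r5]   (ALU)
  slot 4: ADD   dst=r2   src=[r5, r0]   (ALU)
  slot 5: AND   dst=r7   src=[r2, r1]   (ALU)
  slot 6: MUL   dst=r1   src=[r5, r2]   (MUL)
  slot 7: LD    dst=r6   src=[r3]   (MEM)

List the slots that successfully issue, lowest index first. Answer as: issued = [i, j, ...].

issued = [0, 1, 2]

(0) want 1×MUL +2rd +1wr — yes → AL1|MU1|ME2|BR1|rd4|wr1
(1) want 1×MEM +2rd +0wr — yes → AL1|MU1|ME1|BR1|rd2|wr1
(2) want 1×ALU +2rd +1wr — yes → AL0|MU1|ME1|BR1|rd0|wr0
(3) want 1×ALU +1rd +1wr — FU → AL0|MU1|ME1|BR1|rd0|wr0
(4) want 1×ALU +2rd +1wr — FU → AL0|MU1|ME1|BR1|rd0|wr0
(5) want 1×ALU +2rd +1wr — FU → AL0|MU1|ME1|BR1|rd0|wr0
(6) want 1×MUL +2rd +1wr — RD_PORT → AL0|MU1|ME1|BR1|rd0|wr0
(7) want 1×MEM +1rd +1wr — RD_PORT → AL0|MU1|ME1|BR1|rd0|wr0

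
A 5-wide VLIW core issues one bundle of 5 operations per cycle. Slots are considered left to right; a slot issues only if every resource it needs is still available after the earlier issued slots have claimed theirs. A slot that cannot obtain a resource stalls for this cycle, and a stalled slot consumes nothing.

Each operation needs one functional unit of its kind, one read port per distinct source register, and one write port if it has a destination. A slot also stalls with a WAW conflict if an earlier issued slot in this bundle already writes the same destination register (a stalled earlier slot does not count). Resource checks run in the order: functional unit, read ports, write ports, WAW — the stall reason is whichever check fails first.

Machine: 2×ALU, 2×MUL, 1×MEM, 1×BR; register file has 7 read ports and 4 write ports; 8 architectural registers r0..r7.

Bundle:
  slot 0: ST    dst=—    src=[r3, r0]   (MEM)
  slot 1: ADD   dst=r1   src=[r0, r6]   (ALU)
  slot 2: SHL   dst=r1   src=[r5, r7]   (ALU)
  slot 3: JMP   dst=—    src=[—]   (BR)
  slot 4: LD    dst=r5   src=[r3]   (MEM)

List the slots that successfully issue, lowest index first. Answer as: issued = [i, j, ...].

issued = [0, 1, 3]

[0] MEM needs rd=2 wr=0: ok; after: ALU=2 MUL=2 MEM=0 BR=1, R=5, W=4
[1] ALU needs rd=2 wr=1: ok; after: ALU=1 MUL=2 MEM=0 BR=1, R=3, W=3
[2] ALU needs rd=2 wr=1: WAW; after: ALU=1 MUL=2 MEM=0 BR=1, R=3, W=3
[3] BR needs rd=0 wr=0: ok; after: ALU=1 MUL=2 MEM=0 BR=0, R=3, W=3
[4] MEM needs rd=1 wr=1: FU; after: ALU=1 MUL=2 MEM=0 BR=0, R=3, W=3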